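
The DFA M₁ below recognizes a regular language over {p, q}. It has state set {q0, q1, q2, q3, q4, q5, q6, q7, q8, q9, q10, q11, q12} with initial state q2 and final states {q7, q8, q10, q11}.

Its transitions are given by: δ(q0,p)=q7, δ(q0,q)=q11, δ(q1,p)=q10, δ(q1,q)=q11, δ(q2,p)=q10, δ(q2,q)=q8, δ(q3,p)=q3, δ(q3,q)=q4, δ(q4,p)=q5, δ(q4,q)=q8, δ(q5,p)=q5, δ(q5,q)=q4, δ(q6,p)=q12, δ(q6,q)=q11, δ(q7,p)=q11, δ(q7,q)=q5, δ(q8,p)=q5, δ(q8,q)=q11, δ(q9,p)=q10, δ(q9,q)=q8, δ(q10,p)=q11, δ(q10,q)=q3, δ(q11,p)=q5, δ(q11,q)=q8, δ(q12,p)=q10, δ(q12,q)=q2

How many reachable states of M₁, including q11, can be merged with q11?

2

Reachable states from the start: {q2,q3,q4,q5,q8,q10,q11}. Unreachable: {q0,q1,q6,q7,q9,q12} — drop them.
P0 = {q8,q10,q11} | {q2,q3,q4,q5}.
Refine {q8,q10,q11} on symbol p: members go to different blocks, giving {q8,q11} and {q10}.
On input p, block {q2,q3,q4,q5} splits into {q3,q4,q5} and {q2}.
Refine {q3,q4,q5} on symbol q: members go to different blocks, giving {q3,q5} and {q4}.
No further refinement is possible. Final partition (5 blocks): {q8,q11} | {q3,q5} | {q10} | {q2} | {q4}.
The equivalence class containing q11 is {q8,q11}, of size 2.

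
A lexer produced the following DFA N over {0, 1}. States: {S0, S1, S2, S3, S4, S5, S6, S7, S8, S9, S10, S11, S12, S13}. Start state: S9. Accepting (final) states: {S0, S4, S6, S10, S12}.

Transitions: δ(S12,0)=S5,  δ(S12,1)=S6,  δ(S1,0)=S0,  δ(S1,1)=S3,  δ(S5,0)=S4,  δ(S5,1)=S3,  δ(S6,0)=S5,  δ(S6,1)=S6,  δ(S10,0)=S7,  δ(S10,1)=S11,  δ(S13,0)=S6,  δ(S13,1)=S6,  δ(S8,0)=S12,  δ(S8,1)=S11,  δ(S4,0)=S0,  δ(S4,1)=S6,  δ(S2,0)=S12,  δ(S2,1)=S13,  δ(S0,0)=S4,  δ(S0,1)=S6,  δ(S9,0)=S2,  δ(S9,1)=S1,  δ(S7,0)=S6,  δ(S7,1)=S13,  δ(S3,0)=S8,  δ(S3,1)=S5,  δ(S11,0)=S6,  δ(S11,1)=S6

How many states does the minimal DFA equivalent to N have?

First remove the unreachable states {S7,S10}; 12 states remain.
P0 = {S0,S4,S6,S12} | {S1,S2,S3,S5,S8,S9,S11,S13}.
Refine {S0,S4,S6,S12} on symbol 0: members go to different blocks, giving {S0,S4} and {S6,S12}.
On input 0, block {S1,S2,S3,S5,S8,S9,S11,S13} splits into {S2,S8,S11,S13} and {S1,S5} and {S3,S9}.
Split {S2,S8,S11,S13} by δ(·,1) → {S2,S8} and {S11,S13}.
Stable partition: {S0,S4} | {S2,S8} | {S6,S12} | {S1,S5} | {S3,S9} | {S11,S13} — 6 equivalence classes.

6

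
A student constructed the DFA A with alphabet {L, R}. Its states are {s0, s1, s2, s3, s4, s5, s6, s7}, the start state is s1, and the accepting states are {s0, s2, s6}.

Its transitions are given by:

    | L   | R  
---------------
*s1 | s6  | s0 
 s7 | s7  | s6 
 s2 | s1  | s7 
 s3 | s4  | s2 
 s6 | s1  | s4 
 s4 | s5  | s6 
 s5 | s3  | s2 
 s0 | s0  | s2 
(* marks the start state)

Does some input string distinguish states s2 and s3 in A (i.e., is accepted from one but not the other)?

All states are reachable from the start state.
Start with accepting vs non-accepting: {s0,s2,s6} | {s1,s3,s4,s5,s7}.
Split {s0,s2,s6} by δ(·,L) → {s2,s6} and {s0}.
Refine {s1,s3,s4,s5,s7} on symbol L: members go to different blocks, giving {s3,s4,s5,s7} and {s1}.
The partition is now stable with 4 blocks: {s2,s6} | {s3,s4,s5,s7} | {s0} | {s1}.
s2 and s3 end up in different blocks, so they are distinguishable. For instance, the string 'ε' is accepted from only s2.

Yes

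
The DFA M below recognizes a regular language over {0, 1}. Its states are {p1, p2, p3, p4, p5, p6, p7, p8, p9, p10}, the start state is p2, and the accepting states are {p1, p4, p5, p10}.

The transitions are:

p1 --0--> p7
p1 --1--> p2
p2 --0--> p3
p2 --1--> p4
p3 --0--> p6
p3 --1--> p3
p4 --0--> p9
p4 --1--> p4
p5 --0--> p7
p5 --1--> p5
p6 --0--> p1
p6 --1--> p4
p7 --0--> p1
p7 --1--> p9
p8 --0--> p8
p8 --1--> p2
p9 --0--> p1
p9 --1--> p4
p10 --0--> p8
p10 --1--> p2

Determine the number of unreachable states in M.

Starting at p2 and following transitions, the reachable set is {p1, p2, p3, p4, p6, p7, p9}. That leaves p5, p8, p10 unreachable — 3 in total.

3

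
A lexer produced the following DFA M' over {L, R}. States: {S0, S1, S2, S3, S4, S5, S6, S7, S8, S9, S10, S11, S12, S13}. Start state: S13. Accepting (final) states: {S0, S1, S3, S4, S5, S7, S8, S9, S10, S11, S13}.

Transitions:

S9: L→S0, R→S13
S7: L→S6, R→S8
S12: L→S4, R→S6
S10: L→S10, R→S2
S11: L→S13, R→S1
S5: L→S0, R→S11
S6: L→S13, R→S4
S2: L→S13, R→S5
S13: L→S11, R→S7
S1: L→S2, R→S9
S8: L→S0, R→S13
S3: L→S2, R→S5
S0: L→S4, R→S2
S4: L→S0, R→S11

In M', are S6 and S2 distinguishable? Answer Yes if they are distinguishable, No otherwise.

States {S3,S10,S12} cannot be reached from the start state, so discard them.
P0 = {S0,S1,S4,S5,S7,S8,S9,S11,S13} | {S2,S6}.
Refine {S0,S1,S4,S5,S7,S8,S9,S11,S13} on symbol L: members go to different blocks, giving {S0,S4,S5,S8,S9,S11,S13} and {S1,S7}.
Split {S0,S4,S5,S8,S9,S11,S13} by δ(·,R) → {S4,S5,S8,S9} and {S11,S13} and {S0}.
Stable partition: {S4,S5,S8,S9} | {S2,S6} | {S1,S7} | {S11,S13} | {S0} — 5 equivalence classes.
S6 and S2 lie in the same block of the stable partition, so they are equivalent — no string distinguishes them.

No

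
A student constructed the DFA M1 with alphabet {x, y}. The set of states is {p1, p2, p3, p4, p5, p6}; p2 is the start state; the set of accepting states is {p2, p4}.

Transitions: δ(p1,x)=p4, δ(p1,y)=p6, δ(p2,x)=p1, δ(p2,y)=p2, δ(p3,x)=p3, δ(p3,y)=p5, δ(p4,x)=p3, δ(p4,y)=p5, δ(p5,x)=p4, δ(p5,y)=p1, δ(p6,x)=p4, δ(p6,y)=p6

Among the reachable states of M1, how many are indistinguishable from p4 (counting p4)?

All states are reachable from the start state.
Start with accepting vs non-accepting: {p2,p4} | {p1,p3,p5,p6}.
On input y, block {p2,p4} splits into {p2} and {p4}.
Refine {p1,p3,p5,p6} on symbol x: members go to different blocks, giving {p1,p5,p6} and {p3}.
Stable partition: {p2} | {p1,p5,p6} | {p4} | {p3} — 4 equivalence classes.
The equivalence class containing p4 is {p4}, of size 1.

1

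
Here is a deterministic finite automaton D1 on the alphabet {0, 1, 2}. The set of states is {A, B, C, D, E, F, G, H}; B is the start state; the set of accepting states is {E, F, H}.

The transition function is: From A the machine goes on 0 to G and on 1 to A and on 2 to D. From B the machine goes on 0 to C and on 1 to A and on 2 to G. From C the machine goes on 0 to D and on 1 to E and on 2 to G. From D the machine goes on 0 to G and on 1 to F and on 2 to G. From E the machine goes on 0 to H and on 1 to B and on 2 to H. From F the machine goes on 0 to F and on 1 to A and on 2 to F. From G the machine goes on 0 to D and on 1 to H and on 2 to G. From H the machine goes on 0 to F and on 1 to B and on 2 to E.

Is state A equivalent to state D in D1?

No

P0 = {E,F,H} | {A,B,C,D,G}.
Refine {A,B,C,D,G} on symbol 1: members go to different blocks, giving {C,D,G} and {A,B}.
The partition is now stable with 3 blocks: {E,F,H} | {C,D,G} | {A,B}.
A and D end up in different blocks, so they are distinguishable. For instance, the string '1' is accepted from only D.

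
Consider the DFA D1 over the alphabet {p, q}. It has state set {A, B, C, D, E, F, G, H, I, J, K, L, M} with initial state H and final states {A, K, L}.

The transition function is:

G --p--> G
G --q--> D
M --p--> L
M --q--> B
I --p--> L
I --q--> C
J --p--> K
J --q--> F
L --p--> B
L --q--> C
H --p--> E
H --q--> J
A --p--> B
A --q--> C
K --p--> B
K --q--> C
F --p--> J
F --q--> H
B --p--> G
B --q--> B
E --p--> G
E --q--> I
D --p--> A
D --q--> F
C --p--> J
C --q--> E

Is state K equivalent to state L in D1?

Yes

States {M} cannot be reached from the start state, so discard them.
P0 = {A,K,L} | {B,C,D,E,F,G,H,I,J}.
Refine {B,C,D,E,F,G,H,I,J} on symbol p: members go to different blocks, giving {B,C,E,F,G,H} and {D,I,J}.
Split {B,C,E,F,G,H} by δ(·,p) → {B,E,G,H} and {C,F}.
On input q, block {B,E,G,H} splits into {E,G,H} and {B}.
The partition is now stable with 5 blocks: {A,K,L} | {E,G,H} | {D,I,J} | {C,F} | {B}.
K and L lie in the same block of the stable partition, so they are equivalent — no string distinguishes them.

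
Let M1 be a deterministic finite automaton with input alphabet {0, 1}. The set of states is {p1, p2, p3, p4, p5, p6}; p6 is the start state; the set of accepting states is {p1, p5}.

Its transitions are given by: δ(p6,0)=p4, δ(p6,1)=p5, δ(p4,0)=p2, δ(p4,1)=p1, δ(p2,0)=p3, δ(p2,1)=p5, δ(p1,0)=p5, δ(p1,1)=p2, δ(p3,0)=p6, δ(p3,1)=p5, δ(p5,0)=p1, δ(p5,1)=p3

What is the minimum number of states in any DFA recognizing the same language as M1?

2

Every state is reachable, so we keep all 6.
Initial partition by acceptance: {p1,p5} | {p2,p3,p4,p6}.
No further refinement is possible. Final partition (2 blocks): {p1,p5} | {p2,p3,p4,p6}.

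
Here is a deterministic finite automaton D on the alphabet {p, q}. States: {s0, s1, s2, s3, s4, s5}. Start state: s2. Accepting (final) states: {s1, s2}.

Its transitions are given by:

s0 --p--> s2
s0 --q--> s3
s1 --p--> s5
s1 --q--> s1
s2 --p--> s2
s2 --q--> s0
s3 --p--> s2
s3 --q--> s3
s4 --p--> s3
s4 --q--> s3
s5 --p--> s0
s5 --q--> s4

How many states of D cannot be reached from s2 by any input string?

3

Starting at s2 and following transitions, the reachable set is {s0, s2, s3}. That leaves s1, s4, s5 unreachable — 3 in total.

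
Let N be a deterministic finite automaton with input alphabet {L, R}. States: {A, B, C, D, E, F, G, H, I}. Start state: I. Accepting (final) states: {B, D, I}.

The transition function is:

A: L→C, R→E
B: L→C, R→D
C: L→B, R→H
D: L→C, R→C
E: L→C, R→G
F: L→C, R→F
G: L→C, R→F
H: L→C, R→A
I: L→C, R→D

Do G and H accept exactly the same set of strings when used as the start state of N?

Yes

All states are reachable from the start state.
Initial partition by acceptance: {B,D,I} | {A,C,E,F,G,H}.
Refine {B,D,I} on symbol R: members go to different blocks, giving {B,I} and {D}.
Split {A,C,E,F,G,H} by δ(·,L) → {A,E,F,G,H} and {C}.
Stable partition: {B,I} | {A,E,F,G,H} | {D} | {C} — 4 equivalence classes.
G and H lie in the same block of the stable partition, so they are equivalent — no string distinguishes them.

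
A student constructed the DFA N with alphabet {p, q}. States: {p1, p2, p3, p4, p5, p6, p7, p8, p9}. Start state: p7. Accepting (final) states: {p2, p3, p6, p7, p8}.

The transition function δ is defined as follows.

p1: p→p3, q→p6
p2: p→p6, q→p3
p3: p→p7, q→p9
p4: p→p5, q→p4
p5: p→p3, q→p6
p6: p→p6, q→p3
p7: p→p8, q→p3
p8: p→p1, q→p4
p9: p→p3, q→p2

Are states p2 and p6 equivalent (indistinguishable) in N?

All states are reachable from the start state.
Start with accepting vs non-accepting: {p2,p3,p6,p7,p8} | {p1,p4,p5,p9}.
On input p, block {p2,p3,p6,p7,p8} splits into {p2,p3,p6,p7} and {p8}.
Split {p2,p3,p6,p7} by δ(·,p) → {p2,p3,p6} and {p7}.
Refine {p2,p3,p6} on symbol p: members go to different blocks, giving {p2,p6} and {p3}.
Split {p1,p4,p5,p9} by δ(·,p) → {p1,p5,p9} and {p4}.
The partition is now stable with 6 blocks: {p2,p6} | {p1,p5,p9} | {p8} | {p7} | {p3} | {p4}.
p2 and p6 lie in the same block of the stable partition, so they are equivalent — no string distinguishes them.

Yes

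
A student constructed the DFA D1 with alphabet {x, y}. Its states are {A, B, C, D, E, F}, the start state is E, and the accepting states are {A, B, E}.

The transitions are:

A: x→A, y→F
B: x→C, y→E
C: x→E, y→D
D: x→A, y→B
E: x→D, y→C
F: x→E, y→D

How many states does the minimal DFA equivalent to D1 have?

P0 = {A,B,E} | {C,D,F}.
On input x, block {A,B,E} splits into {B,E} and {A}.
Split {B,E} by δ(·,y) → {B} and {E}.
Refine {C,D,F} on symbol x: members go to different blocks, giving {C,F} and {D}.
Stable partition: {B} | {C,F} | {A} | {E} | {D} — 5 equivalence classes.

5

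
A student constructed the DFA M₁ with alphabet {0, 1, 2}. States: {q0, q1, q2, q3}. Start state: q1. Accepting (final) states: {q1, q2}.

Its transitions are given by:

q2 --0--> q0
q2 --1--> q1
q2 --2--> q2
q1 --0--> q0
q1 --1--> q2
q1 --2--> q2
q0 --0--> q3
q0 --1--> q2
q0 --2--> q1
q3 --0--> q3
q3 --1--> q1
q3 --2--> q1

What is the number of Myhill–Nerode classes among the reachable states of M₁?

2

Every state is reachable, so we keep all 4.
Initial partition by acceptance: {q1,q2} | {q0,q3}.
The partition is now stable with 2 blocks: {q1,q2} | {q0,q3}.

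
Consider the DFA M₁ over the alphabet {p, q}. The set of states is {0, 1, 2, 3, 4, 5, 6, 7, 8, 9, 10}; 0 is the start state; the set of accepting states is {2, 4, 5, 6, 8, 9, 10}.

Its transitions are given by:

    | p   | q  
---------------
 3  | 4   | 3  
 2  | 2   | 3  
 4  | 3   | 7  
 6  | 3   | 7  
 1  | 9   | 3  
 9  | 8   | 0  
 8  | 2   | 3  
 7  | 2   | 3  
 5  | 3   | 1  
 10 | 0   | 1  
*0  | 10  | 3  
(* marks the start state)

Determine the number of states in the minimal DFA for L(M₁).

First remove the unreachable states {5,6}; 9 states remain.
Initial partition by acceptance: {2,4,8,9,10} | {0,1,3,7}.
Refine {2,4,8,9,10} on symbol p: members go to different blocks, giving {2,8,9} and {4,10}.
Refine {0,1,3,7} on symbol p: members go to different blocks, giving {0,3} and {1,7}.
No further refinement is possible. Final partition (4 blocks): {2,8,9} | {0,3} | {4,10} | {1,7}.

4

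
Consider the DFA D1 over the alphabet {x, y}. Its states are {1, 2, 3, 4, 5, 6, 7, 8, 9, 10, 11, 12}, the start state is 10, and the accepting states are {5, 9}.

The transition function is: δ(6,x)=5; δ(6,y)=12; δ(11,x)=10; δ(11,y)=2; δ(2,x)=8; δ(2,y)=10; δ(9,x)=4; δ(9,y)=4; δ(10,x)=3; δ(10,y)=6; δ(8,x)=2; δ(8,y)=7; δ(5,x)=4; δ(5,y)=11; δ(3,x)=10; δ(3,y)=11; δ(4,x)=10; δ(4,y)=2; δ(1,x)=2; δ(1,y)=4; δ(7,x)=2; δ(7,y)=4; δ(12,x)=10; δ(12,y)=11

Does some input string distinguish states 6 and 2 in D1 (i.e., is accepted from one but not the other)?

Yes

First remove the unreachable states {1,9}; 10 states remain.
Start with accepting vs non-accepting: {5} | {2,3,4,6,7,8,10,11,12}.
Refine {2,3,4,6,7,8,10,11,12} on symbol x: members go to different blocks, giving {2,3,4,7,8,10,11,12} and {6}.
Split {2,3,4,7,8,10,11,12} by δ(·,y) → {2,3,4,7,8,11,12} and {10}.
On input x, block {2,3,4,7,8,11,12} splits into {3,4,11,12} and {2,7,8}.
On input y, block {3,4,11,12} splits into {3,12} and {4,11}.
Split {2,7,8} by δ(·,y) → {2} and {7} and {8}.
The partition is now stable with 8 blocks: {5} | {3,12} | {6} | {10} | {2} | {4,11} | {7} | {8}.
6 and 2 end up in different blocks, so they are distinguishable. For instance, the string 'x' is accepted from only 6.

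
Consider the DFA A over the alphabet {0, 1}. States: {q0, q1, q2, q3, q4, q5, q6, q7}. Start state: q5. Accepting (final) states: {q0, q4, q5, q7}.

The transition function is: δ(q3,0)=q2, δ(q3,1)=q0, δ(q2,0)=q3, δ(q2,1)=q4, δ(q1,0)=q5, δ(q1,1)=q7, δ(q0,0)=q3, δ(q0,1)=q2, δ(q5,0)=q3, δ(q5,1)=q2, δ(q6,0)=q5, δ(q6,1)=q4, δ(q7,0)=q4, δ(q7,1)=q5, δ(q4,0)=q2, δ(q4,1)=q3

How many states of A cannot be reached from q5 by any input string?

No path from q5 leads to q1, q6, q7; the other 5 states are all reachable.

3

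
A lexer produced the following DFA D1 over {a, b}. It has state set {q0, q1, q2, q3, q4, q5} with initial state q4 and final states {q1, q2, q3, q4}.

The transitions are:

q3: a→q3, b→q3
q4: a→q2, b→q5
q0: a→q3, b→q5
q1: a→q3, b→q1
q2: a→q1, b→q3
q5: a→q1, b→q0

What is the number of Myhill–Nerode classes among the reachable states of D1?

3

Every state is reachable, so we keep all 6.
Start with accepting vs non-accepting: {q1,q2,q3,q4} | {q0,q5}.
Split {q1,q2,q3,q4} by δ(·,b) → {q1,q2,q3} and {q4}.
Stable partition: {q1,q2,q3} | {q0,q5} | {q4} — 3 equivalence classes.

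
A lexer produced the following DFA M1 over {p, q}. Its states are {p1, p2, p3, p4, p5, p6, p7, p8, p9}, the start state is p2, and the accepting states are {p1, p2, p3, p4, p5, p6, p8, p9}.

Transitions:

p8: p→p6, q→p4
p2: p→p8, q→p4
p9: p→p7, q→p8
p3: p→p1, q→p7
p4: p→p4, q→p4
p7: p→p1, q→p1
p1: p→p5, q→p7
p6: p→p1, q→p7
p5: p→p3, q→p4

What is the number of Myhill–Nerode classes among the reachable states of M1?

6

States {p9} cannot be reached from the start state, so discard them.
P0 = {p1,p2,p3,p4,p5,p6,p8} | {p7}.
Split {p1,p2,p3,p4,p5,p6,p8} by δ(·,q) → {p2,p4,p5,p8} and {p1,p3,p6}.
Split {p2,p4,p5,p8} by δ(·,p) → {p2,p4} and {p5,p8}.
On input p, block {p2,p4} splits into {p2} and {p4}.
On input p, block {p1,p3,p6} splits into {p3,p6} and {p1}.
The partition is now stable with 6 blocks: {p2} | {p7} | {p3,p6} | {p5,p8} | {p4} | {p1}.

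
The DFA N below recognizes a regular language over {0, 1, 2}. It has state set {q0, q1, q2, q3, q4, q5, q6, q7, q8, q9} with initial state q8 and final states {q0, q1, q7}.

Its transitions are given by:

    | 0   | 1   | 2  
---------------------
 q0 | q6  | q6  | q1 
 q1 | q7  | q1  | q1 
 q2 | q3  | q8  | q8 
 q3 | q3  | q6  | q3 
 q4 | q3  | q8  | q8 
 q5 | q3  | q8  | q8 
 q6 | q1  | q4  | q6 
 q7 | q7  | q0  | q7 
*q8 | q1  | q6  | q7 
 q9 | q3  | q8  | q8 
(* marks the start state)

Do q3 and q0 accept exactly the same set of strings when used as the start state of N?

First remove the unreachable states {q2,q5,q9}; 7 states remain.
Start with accepting vs non-accepting: {q0,q1,q7} | {q3,q4,q6,q8}.
On input 0, block {q0,q1,q7} splits into {q1,q7} and {q0}.
Refine {q1,q7} on symbol 1: members go to different blocks, giving {q1} and {q7}.
On input 0, block {q3,q4,q6,q8} splits into {q3,q4} and {q6,q8}.
Split {q3,q4} by δ(·,2) → {q3} and {q4}.
On input 1, block {q6,q8} splits into {q6} and {q8}.
The partition is now stable with 7 blocks: {q1} | {q3} | {q0} | {q7} | {q6} | {q4} | {q8}.
q3 and q0 end up in different blocks, so they are distinguishable. For instance, the string 'ε' is accepted from only q0.

No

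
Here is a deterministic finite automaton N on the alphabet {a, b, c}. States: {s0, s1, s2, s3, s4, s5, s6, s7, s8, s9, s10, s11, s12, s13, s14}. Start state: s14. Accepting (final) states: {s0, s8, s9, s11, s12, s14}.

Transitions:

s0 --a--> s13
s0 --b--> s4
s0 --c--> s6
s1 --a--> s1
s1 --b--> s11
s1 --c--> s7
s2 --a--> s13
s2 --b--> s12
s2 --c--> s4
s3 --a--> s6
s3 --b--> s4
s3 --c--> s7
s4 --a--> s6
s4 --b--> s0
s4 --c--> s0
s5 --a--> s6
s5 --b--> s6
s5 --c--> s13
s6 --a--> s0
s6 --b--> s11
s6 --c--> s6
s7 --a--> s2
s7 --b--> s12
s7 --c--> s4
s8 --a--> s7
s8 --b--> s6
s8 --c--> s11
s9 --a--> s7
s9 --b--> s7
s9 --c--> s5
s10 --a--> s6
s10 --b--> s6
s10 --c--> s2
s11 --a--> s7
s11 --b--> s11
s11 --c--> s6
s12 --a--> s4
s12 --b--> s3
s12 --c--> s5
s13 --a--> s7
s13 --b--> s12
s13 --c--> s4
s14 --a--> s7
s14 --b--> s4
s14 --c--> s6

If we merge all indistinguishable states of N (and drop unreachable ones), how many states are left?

Reachable states from the start: {s0,s2,s3,s4,s5,s6,s7,s11,s12,s13,s14}. Unreachable: {s1,s8,s9,s10} — drop them.
Initial partition by acceptance: {s0,s11,s12,s14} | {s2,s3,s4,s5,s6,s7,s13}.
On input b, block {s0,s11,s12,s14} splits into {s0,s12,s14} and {s11}.
On input a, block {s2,s3,s4,s5,s6,s7,s13} splits into {s2,s3,s4,s5,s7,s13} and {s6}.
Refine {s0,s12,s14} on symbol c: members go to different blocks, giving {s0,s14} and {s12}.
On input a, block {s2,s3,s4,s5,s7,s13} splits into {s2,s7,s13} and {s3,s4,s5}.
Split {s3,s4,s5} by δ(·,b) → {s3} and {s4} and {s5}.
Stable partition: {s0,s14} | {s2,s7,s13} | {s11} | {s6} | {s12} | {s3} | {s4} | {s5} — 8 equivalence classes.

8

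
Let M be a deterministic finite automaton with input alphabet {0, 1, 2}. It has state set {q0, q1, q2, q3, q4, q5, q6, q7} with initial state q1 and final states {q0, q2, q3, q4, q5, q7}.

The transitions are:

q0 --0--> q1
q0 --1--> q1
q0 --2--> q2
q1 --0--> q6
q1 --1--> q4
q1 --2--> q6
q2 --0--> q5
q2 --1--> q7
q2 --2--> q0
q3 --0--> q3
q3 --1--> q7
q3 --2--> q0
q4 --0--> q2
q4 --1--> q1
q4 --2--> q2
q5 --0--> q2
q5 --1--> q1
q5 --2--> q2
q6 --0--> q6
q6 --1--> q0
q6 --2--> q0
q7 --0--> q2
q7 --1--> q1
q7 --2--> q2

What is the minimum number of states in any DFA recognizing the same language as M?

5

Reachable states from the start: {q0,q1,q2,q4,q5,q6,q7}. Unreachable: {q3} — drop them.
Initial partition by acceptance: {q0,q2,q4,q5,q7} | {q1,q6}.
On input 0, block {q0,q2,q4,q5,q7} splits into {q2,q4,q5,q7} and {q0}.
On input 1, block {q2,q4,q5,q7} splits into {q4,q5,q7} and {q2}.
Refine {q1,q6} on symbol 1: members go to different blocks, giving {q1} and {q6}.
Stable partition: {q4,q5,q7} | {q1} | {q0} | {q2} | {q6} — 5 equivalence classes.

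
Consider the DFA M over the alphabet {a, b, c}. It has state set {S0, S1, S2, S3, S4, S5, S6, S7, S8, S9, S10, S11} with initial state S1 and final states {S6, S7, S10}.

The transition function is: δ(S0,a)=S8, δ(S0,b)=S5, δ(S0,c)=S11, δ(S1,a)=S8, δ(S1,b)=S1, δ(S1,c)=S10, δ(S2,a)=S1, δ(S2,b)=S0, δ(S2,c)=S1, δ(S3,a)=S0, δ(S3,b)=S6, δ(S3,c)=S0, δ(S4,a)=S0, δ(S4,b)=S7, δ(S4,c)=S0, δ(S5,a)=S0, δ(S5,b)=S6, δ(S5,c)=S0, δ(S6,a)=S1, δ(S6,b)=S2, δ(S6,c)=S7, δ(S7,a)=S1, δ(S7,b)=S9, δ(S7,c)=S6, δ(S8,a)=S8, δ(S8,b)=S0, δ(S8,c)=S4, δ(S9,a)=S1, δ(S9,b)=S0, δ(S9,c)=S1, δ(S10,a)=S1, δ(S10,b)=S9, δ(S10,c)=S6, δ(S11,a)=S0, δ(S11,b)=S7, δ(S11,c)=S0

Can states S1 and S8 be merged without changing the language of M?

First remove the unreachable states {S3}; 11 states remain.
P0 = {S6,S7,S10} | {S0,S1,S2,S4,S5,S8,S9,S11}.
Split {S0,S1,S2,S4,S5,S8,S9,S11} by δ(·,b) → {S0,S1,S2,S8,S9} and {S4,S5,S11}.
Refine {S0,S1,S2,S8,S9} on symbol b: members go to different blocks, giving {S1,S2,S8,S9} and {S0}.
Refine {S1,S2,S8,S9} on symbol b: members go to different blocks, giving {S2,S8,S9} and {S1}.
Split {S2,S8,S9} by δ(·,a) → {S2,S9} and {S8}.
No further refinement is possible. Final partition (6 blocks): {S6,S7,S10} | {S2,S9} | {S4,S5,S11} | {S0} | {S1} | {S8}.
S1 and S8 end up in different blocks, so they are distinguishable. For instance, the string 'c' is accepted from only S1.

No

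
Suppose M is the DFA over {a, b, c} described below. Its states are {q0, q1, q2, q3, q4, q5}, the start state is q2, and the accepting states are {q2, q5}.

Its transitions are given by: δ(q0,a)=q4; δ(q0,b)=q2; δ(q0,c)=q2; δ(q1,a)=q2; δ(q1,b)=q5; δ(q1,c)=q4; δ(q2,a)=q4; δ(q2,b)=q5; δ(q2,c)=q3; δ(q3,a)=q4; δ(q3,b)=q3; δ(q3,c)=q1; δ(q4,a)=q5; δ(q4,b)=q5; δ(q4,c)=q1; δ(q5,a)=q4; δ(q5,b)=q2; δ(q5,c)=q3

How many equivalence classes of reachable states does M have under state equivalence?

3

Reachable states from the start: {q1,q2,q3,q4,q5}. Unreachable: {q0} — drop them.
P0 = {q2,q5} | {q1,q3,q4}.
Refine {q1,q3,q4} on symbol a: members go to different blocks, giving {q1,q4} and {q3}.
No further refinement is possible. Final partition (3 blocks): {q2,q5} | {q1,q4} | {q3}.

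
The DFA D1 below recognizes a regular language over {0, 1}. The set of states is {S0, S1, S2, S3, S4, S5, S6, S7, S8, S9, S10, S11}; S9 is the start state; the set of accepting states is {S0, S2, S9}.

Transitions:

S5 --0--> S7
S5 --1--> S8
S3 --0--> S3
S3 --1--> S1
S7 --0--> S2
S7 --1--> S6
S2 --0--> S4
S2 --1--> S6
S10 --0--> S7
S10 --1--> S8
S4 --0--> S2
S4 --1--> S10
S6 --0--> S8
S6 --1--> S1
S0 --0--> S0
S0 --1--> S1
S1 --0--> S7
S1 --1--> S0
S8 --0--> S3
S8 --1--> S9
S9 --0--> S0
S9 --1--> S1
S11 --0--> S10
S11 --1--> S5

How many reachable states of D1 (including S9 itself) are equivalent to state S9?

Reachable states from the start: {S0,S1,S2,S3,S4,S6,S7,S8,S9,S10}. Unreachable: {S5,S11} — drop them.
P0 = {S0,S2,S9} | {S1,S3,S4,S6,S7,S8,S10}.
Split {S0,S2,S9} by δ(·,0) → {S0,S9} and {S2}.
Refine {S1,S3,S4,S6,S7,S8,S10} on symbol 0: members go to different blocks, giving {S1,S3,S6,S8,S10} and {S4,S7}.
On input 0, block {S1,S3,S6,S8,S10} splits into {S3,S6,S8} and {S1,S10}.
On input 1, block {S3,S6,S8} splits into {S3,S6} and {S8}.
On input 0, block {S3,S6} splits into {S3} and {S6}.
Split {S4,S7} by δ(·,1) → {S4} and {S7}.
Refine {S1,S10} on symbol 1: members go to different blocks, giving {S1} and {S10}.
The partition is now stable with 9 blocks: {S0,S9} | {S3} | {S2} | {S4} | {S1} | {S8} | {S6} | {S7} | {S10}.
State S9 belongs to the block {S0,S9}, which has 2 states.

2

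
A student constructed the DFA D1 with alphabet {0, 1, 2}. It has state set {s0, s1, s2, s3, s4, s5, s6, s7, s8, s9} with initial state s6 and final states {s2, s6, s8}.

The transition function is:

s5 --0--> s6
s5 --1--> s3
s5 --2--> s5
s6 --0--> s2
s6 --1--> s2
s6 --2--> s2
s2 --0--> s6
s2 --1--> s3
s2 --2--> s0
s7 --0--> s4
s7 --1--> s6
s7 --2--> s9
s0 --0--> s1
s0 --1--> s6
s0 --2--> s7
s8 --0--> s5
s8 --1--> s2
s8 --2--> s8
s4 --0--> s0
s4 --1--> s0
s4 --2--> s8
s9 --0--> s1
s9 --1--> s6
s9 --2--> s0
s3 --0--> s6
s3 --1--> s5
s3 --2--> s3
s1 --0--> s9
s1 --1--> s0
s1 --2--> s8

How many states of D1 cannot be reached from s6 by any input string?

Exploring from s6, all states are eventually visited, so none are unreachable.

0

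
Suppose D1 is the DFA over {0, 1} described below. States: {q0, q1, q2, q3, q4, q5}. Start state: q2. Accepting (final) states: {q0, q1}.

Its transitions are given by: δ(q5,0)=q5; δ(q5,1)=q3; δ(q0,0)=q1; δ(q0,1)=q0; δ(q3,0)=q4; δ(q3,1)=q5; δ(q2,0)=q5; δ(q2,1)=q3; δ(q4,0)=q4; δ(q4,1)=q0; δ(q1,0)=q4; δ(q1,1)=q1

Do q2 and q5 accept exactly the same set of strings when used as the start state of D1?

Yes

Every state is reachable, so we keep all 6.
P0 = {q0,q1} | {q2,q3,q4,q5}.
On input 0, block {q0,q1} splits into {q0} and {q1}.
On input 1, block {q2,q3,q4,q5} splits into {q2,q3,q5} and {q4}.
Refine {q2,q3,q5} on symbol 0: members go to different blocks, giving {q2,q5} and {q3}.
No further refinement is possible. Final partition (5 blocks): {q0} | {q2,q5} | {q1} | {q4} | {q3}.
q2 and q5 lie in the same block of the stable partition, so they are equivalent — no string distinguishes them.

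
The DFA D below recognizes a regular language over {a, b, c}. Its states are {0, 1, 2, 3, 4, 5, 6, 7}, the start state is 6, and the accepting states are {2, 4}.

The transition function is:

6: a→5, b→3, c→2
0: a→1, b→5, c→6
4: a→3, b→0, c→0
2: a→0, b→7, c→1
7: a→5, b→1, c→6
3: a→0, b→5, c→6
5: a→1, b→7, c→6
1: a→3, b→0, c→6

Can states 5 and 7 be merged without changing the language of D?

States {4} cannot be reached from the start state, so discard them.
P0 = {2} | {0,1,3,5,6,7}.
Split {0,1,3,5,6,7} by δ(·,c) → {0,1,3,5,7} and {6}.
The partition is now stable with 3 blocks: {2} | {0,1,3,5,7} | {6}.
5 and 7 lie in the same block of the stable partition, so they are equivalent — no string distinguishes them.

Yes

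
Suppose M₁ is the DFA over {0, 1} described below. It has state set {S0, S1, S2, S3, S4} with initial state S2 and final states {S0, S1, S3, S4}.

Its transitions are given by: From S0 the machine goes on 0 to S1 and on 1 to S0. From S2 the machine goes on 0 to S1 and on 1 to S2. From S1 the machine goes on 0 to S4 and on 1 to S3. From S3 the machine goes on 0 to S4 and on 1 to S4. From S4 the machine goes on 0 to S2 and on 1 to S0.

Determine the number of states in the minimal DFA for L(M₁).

All states are reachable from the start state.
Initial partition by acceptance: {S0,S1,S3,S4} | {S2}.
On input 0, block {S0,S1,S3,S4} splits into {S0,S1,S3} and {S4}.
Split {S0,S1,S3} by δ(·,0) → {S1,S3} and {S0}.
Refine {S1,S3} on symbol 1: members go to different blocks, giving {S1} and {S3}.
Stable partition: {S1} | {S2} | {S4} | {S0} | {S3} — 5 equivalence classes.

5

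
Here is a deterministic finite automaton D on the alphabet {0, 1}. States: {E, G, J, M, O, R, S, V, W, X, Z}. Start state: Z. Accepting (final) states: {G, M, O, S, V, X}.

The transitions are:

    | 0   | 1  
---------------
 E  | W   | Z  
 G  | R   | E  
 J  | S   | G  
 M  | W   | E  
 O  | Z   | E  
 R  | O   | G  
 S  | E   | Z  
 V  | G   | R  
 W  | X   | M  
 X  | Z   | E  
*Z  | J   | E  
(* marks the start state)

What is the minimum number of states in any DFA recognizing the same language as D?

4

First remove the unreachable states {V}; 10 states remain.
P0 = {G,M,O,S,X} | {E,J,R,W,Z}.
Refine {E,J,R,W,Z} on symbol 0: members go to different blocks, giving {J,R,W} and {E,Z}.
Split {G,M,O,S,X} by δ(·,0) → {O,S,X} and {G,M}.
Stable partition: {O,S,X} | {J,R,W} | {E,Z} | {G,M} — 4 equivalence classes.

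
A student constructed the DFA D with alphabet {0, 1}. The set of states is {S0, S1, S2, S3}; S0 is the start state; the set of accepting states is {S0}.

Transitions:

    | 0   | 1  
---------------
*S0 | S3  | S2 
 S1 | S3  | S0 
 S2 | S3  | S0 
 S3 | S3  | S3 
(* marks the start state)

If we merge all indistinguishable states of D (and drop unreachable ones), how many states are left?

3

Reachable states from the start: {S0,S2,S3}. Unreachable: {S1} — drop them.
Initial partition by acceptance: {S0} | {S2,S3}.
Refine {S2,S3} on symbol 1: members go to different blocks, giving {S2} and {S3}.
Stable partition: {S0} | {S2} | {S3} — 3 equivalence classes.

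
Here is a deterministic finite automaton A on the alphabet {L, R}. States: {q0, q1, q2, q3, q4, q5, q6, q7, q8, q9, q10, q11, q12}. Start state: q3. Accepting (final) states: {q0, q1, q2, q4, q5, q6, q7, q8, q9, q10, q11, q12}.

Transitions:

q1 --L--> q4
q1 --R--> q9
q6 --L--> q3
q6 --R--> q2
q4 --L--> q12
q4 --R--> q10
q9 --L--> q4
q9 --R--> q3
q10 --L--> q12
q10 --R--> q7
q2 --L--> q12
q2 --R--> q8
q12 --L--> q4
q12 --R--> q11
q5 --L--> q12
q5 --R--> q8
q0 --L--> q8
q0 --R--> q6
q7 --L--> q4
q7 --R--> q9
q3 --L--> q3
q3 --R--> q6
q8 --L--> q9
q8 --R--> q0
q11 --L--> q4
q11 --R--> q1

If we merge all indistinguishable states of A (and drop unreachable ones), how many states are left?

States {q5} cannot be reached from the start state, so discard them.
Initial partition by acceptance: {q0,q1,q2,q4,q6,q7,q8,q9,q10,q11,q12} | {q3}.
Refine {q0,q1,q2,q4,q6,q7,q8,q9,q10,q11,q12} on symbol L: members go to different blocks, giving {q0,q1,q2,q4,q7,q8,q9,q10,q11,q12} and {q6}.
Refine {q0,q1,q2,q4,q7,q8,q9,q10,q11,q12} on symbol R: members go to different blocks, giving {q1,q2,q4,q7,q8,q10,q11,q12} and {q0} and {q9}.
Split {q1,q2,q4,q7,q8,q10,q11,q12} by δ(·,L) → {q1,q2,q4,q7,q10,q11,q12} and {q8}.
Split {q1,q2,q4,q7,q10,q11,q12} by δ(·,R) → {q4,q10,q11,q12} and {q1,q7} and {q2}.
Split {q4,q10,q11,q12} by δ(·,R) → {q4,q12} and {q10,q11}.
No further refinement is possible. Final partition (9 blocks): {q4,q12} | {q3} | {q6} | {q0} | {q9} | {q8} | {q1,q7} | {q2} | {q10,q11}.

9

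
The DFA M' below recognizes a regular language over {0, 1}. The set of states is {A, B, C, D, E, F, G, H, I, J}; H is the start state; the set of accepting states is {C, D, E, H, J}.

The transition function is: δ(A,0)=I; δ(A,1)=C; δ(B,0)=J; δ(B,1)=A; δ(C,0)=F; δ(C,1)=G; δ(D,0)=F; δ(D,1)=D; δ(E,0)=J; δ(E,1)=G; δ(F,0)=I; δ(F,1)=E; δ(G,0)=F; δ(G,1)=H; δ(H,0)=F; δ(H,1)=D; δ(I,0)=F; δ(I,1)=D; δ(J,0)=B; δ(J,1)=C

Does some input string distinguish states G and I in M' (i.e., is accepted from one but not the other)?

No

All states are reachable from the start state.
P0 = {C,D,E,H,J} | {A,B,F,G,I}.
Refine {C,D,E,H,J} on symbol 0: members go to different blocks, giving {C,D,H,J} and {E}.
On input 1, block {C,D,H,J} splits into {D,H,J} and {C}.
Refine {D,H,J} on symbol 1: members go to different blocks, giving {D,H} and {J}.
Split {A,B,F,G,I} by δ(·,0) → {A,F,G,I} and {B}.
On input 1, block {A,F,G,I} splits into {G,I} and {A} and {F}.
No further refinement is possible. Final partition (8 blocks): {D,H} | {G,I} | {E} | {C} | {J} | {B} | {A} | {F}.
G and I lie in the same block of the stable partition, so they are equivalent — no string distinguishes them.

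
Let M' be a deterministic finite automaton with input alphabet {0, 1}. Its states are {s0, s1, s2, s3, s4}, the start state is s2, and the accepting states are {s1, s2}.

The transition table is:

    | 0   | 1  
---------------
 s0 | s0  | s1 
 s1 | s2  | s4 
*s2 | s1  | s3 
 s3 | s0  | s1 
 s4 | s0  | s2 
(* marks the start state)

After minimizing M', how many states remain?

All states are reachable from the start state.
P0 = {s1,s2} | {s0,s3,s4}.
Stable partition: {s1,s2} | {s0,s3,s4} — 2 equivalence classes.

2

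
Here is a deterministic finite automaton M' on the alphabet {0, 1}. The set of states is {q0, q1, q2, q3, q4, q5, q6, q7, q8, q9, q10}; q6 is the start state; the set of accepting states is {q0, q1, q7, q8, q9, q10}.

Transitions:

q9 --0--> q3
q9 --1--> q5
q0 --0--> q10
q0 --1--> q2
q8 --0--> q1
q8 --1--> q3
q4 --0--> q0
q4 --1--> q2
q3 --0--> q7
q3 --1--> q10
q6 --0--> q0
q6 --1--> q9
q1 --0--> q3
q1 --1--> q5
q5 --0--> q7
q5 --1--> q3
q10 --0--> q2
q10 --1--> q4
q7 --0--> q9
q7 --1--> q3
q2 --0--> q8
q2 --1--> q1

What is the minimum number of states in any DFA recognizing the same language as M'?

Initial partition by acceptance: {q0,q1,q7,q8,q9,q10} | {q2,q3,q4,q5,q6}.
Refine {q0,q1,q7,q8,q9,q10} on symbol 0: members go to different blocks, giving {q0,q7,q8} and {q1,q9,q10}.
Split {q2,q3,q4,q5,q6} by δ(·,1) → {q2,q3,q6} and {q4,q5}.
The partition is now stable with 4 blocks: {q0,q7,q8} | {q2,q3,q6} | {q1,q9,q10} | {q4,q5}.

4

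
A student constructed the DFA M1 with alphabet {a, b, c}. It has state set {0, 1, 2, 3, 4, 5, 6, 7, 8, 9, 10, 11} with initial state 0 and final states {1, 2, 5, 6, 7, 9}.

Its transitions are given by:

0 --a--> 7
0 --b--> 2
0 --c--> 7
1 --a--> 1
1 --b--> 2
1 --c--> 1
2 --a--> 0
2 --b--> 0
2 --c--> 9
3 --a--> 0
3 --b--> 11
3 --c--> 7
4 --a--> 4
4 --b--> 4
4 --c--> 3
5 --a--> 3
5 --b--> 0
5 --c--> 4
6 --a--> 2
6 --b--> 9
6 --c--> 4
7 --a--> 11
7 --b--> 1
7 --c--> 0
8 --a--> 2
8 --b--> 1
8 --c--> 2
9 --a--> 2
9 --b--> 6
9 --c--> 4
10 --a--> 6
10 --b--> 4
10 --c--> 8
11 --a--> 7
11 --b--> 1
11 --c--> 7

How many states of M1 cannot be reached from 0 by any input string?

Starting at 0 and following transitions, the reachable set is {0, 1, 2, 3, 4, 6, 7, 9, 11}. That leaves 5, 8, 10 unreachable — 3 in total.

3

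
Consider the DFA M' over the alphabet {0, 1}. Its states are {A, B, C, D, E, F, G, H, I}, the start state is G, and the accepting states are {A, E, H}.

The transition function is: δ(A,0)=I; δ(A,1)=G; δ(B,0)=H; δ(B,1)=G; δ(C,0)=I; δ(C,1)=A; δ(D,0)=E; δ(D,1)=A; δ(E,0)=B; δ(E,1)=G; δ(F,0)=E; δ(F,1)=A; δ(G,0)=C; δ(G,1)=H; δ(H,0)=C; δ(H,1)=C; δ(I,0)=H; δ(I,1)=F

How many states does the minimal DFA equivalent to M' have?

First remove the unreachable states {D}; 8 states remain.
Start with accepting vs non-accepting: {A,E,H} | {B,C,F,G,I}.
On input 0, block {B,C,F,G,I} splits into {B,F,I} and {C,G}.
Split {A,E,H} by δ(·,0) → {A,E} and {H}.
Refine {B,F,I} on symbol 0: members go to different blocks, giving {B,I} and {F}.
Split {B,I} by δ(·,1) → {B} and {I}.
Split {A,E} by δ(·,0) → {A} and {E}.
Refine {C,G} on symbol 0: members go to different blocks, giving {C} and {G}.
No further refinement is possible. Final partition (8 blocks): {A} | {B} | {C} | {H} | {F} | {I} | {E} | {G}.

8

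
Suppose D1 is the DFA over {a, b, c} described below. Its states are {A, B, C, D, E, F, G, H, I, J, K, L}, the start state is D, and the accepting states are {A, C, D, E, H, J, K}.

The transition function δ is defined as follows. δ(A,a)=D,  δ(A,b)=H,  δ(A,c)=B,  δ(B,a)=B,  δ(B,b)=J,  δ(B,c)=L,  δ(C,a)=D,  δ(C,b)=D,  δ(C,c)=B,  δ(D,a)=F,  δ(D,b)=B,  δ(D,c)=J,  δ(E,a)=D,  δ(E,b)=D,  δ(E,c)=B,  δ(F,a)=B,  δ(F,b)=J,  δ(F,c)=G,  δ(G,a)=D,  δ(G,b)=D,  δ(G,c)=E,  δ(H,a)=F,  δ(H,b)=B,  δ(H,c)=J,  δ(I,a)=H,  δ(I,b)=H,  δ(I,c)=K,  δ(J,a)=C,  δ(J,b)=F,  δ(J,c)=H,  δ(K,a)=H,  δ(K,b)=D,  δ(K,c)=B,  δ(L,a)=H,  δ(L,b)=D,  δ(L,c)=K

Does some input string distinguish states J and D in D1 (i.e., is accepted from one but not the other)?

First remove the unreachable states {A,I}; 10 states remain.
Initial partition by acceptance: {C,D,E,H,J,K} | {B,F,G,L}.
On input a, block {C,D,E,H,J,K} splits into {C,E,J,K} and {D,H}.
On input a, block {C,E,J,K} splits into {C,E,K} and {J}.
Split {B,F,G,L} by δ(·,a) → {B,F} and {G,L}.
No further refinement is possible. Final partition (5 blocks): {C,E,K} | {B,F} | {D,H} | {J} | {G,L}.
J and D end up in different blocks, so they are distinguishable. For instance, the string 'a' is accepted from only J.

Yes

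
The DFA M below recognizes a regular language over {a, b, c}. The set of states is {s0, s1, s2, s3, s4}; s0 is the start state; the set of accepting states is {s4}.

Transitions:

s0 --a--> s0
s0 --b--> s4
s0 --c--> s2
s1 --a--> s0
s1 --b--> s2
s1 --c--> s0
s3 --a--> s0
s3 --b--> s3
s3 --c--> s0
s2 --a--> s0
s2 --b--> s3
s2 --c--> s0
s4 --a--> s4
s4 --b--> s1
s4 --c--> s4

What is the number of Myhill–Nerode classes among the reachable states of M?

Initial partition by acceptance: {s4} | {s0,s1,s2,s3}.
Split {s0,s1,s2,s3} by δ(·,b) → {s1,s2,s3} and {s0}.
Stable partition: {s4} | {s1,s2,s3} | {s0} — 3 equivalence classes.

3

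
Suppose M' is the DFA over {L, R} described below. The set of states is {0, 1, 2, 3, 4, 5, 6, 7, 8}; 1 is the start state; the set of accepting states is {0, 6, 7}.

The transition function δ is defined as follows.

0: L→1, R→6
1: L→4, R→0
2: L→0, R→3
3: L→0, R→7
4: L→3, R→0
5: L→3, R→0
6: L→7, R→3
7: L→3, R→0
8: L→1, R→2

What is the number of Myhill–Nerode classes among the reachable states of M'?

6

States {2,5,8} cannot be reached from the start state, so discard them.
P0 = {0,6,7} | {1,3,4}.
Split {0,6,7} by δ(·,L) → {0,7} and {6}.
On input R, block {0,7} splits into {0} and {7}.
Split {1,3,4} by δ(·,L) → {1,4} and {3}.
On input L, block {1,4} splits into {1} and {4}.
Stable partition: {0} | {1} | {6} | {7} | {3} | {4} — 6 equivalence classes.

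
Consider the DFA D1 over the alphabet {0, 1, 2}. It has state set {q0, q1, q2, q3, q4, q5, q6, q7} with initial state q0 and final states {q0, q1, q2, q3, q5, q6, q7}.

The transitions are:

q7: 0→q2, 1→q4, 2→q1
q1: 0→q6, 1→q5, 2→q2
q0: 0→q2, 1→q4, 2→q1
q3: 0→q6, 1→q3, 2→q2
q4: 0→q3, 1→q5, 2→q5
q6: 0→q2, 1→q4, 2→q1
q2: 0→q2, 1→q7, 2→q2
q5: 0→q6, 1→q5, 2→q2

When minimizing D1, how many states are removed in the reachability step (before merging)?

0

A breadth-first search from the start state visits every state.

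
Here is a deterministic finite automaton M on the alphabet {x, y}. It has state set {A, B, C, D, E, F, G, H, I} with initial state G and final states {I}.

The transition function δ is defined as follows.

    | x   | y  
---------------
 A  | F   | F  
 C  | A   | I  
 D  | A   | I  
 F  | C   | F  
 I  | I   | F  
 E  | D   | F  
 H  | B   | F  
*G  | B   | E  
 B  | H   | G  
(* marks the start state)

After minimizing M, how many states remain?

Initial partition by acceptance: {I} | {A,B,C,D,E,F,G,H}.
On input y, block {A,B,C,D,E,F,G,H} splits into {A,B,E,F,G,H} and {C,D}.
Split {A,B,E,F,G,H} by δ(·,x) → {A,B,G,H} and {E,F}.
Refine {A,B,G,H} on symbol x: members go to different blocks, giving {B,G,H} and {A}.
On input y, block {B,G,H} splits into {G,H} and {B}.
The partition is now stable with 6 blocks: {I} | {G,H} | {C,D} | {E,F} | {A} | {B}.

6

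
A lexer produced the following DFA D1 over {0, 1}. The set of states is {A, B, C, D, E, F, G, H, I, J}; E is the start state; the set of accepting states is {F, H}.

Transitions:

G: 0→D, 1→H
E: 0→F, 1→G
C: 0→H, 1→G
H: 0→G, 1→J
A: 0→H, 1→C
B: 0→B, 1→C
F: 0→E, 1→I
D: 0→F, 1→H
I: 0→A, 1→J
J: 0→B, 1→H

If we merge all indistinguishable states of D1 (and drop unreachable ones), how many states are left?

Every state is reachable, so we keep all 10.
P0 = {F,H} | {A,B,C,D,E,G,I,J}.
On input 0, block {A,B,C,D,E,G,I,J} splits into {A,C,D,E} and {B,G,I,J}.
Split {F,H} by δ(·,0) → {F} and {H}.
On input 0, block {A,C,D,E} splits into {A,C} and {D,E}.
Split {A,C} by δ(·,1) → {A} and {C}.
Refine {B,G,I,J} on symbol 0: members go to different blocks, giving {B,J} and {G} and {I}.
On input 1, block {B,J} splits into {B} and {J}.
Split {D,E} by δ(·,1) → {D} and {E}.
No further refinement is possible. Final partition (10 blocks): {F} | {A} | {B} | {H} | {D} | {C} | {G} | {I} | {J} | {E}.

10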